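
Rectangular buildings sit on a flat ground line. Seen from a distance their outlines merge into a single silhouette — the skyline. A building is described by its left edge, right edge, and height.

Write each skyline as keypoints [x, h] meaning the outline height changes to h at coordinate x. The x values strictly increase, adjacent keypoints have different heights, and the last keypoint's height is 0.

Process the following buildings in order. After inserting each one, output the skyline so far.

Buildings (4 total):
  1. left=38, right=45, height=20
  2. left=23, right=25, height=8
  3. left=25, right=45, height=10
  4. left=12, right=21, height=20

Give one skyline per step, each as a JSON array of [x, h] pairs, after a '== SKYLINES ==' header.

== SKYLINES ==
[[38,20],[45,0]]
[[23,8],[25,0],[38,20],[45,0]]
[[23,8],[25,10],[38,20],[45,0]]
[[12,20],[21,0],[23,8],[25,10],[38,20],[45,0]]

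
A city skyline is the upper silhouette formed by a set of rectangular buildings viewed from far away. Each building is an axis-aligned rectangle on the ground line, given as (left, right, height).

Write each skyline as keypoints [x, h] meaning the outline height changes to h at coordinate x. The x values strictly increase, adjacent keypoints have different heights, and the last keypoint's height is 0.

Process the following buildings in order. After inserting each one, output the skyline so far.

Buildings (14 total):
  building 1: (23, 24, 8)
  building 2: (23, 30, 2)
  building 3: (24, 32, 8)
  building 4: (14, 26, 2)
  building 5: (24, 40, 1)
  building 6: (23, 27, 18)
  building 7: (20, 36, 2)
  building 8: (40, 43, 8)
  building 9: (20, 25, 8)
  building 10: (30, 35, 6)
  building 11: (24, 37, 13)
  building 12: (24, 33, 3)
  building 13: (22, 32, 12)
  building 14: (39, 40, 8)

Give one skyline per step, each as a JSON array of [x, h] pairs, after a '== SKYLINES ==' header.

== SKYLINES ==
[[23,8],[24,0]]
[[23,8],[24,2],[30,0]]
[[23,8],[32,0]]
[[14,2],[23,8],[32,0]]
[[14,2],[23,8],[32,1],[40,0]]
[[14,2],[23,18],[27,8],[32,1],[40,0]]
[[14,2],[23,18],[27,8],[32,2],[36,1],[40,0]]
[[14,2],[23,18],[27,8],[32,2],[36,1],[40,8],[43,0]]
[[14,2],[20,8],[23,18],[27,8],[32,2],[36,1],[40,8],[43,0]]
[[14,2],[20,8],[23,18],[27,8],[32,6],[35,2],[36,1],[40,8],[43,0]]
[[14,2],[20,8],[23,18],[27,13],[37,1],[40,8],[43,0]]
[[14,2],[20,8],[23,18],[27,13],[37,1],[40,8],[43,0]]
[[14,2],[20,8],[22,12],[23,18],[27,13],[37,1],[40,8],[43,0]]
[[14,2],[20,8],[22,12],[23,18],[27,13],[37,1],[39,8],[43,0]]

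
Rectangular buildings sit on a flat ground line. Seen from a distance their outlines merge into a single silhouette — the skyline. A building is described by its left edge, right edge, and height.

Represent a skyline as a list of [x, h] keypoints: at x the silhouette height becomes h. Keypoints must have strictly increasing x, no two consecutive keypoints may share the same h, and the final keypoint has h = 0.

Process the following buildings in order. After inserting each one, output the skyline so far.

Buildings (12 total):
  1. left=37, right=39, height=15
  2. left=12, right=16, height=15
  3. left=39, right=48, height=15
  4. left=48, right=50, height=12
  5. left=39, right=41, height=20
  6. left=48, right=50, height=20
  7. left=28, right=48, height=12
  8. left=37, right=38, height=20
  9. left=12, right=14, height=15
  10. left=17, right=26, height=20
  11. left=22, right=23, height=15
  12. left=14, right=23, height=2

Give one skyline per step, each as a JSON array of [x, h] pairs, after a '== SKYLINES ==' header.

== SKYLINES ==
[[37,15],[39,0]]
[[12,15],[16,0],[37,15],[39,0]]
[[12,15],[16,0],[37,15],[48,0]]
[[12,15],[16,0],[37,15],[48,12],[50,0]]
[[12,15],[16,0],[37,15],[39,20],[41,15],[48,12],[50,0]]
[[12,15],[16,0],[37,15],[39,20],[41,15],[48,20],[50,0]]
[[12,15],[16,0],[28,12],[37,15],[39,20],[41,15],[48,20],[50,0]]
[[12,15],[16,0],[28,12],[37,20],[38,15],[39,20],[41,15],[48,20],[50,0]]
[[12,15],[16,0],[28,12],[37,20],[38,15],[39,20],[41,15],[48,20],[50,0]]
[[12,15],[16,0],[17,20],[26,0],[28,12],[37,20],[38,15],[39,20],[41,15],[48,20],[50,0]]
[[12,15],[16,0],[17,20],[26,0],[28,12],[37,20],[38,15],[39,20],[41,15],[48,20],[50,0]]
[[12,15],[16,2],[17,20],[26,0],[28,12],[37,20],[38,15],[39,20],[41,15],[48,20],[50,0]]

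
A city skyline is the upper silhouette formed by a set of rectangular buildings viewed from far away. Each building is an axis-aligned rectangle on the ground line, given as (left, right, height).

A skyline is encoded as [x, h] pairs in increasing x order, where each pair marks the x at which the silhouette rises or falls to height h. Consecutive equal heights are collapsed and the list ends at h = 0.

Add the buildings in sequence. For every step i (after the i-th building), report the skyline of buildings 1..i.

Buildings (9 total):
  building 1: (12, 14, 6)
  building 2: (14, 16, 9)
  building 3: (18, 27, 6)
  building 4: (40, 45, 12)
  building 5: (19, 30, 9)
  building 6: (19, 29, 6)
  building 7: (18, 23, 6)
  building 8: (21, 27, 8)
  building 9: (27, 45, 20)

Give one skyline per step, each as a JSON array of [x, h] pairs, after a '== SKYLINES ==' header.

== SKYLINES ==
[[12,6],[14,0]]
[[12,6],[14,9],[16,0]]
[[12,6],[14,9],[16,0],[18,6],[27,0]]
[[12,6],[14,9],[16,0],[18,6],[27,0],[40,12],[45,0]]
[[12,6],[14,9],[16,0],[18,6],[19,9],[30,0],[40,12],[45,0]]
[[12,6],[14,9],[16,0],[18,6],[19,9],[30,0],[40,12],[45,0]]
[[12,6],[14,9],[16,0],[18,6],[19,9],[30,0],[40,12],[45,0]]
[[12,6],[14,9],[16,0],[18,6],[19,9],[30,0],[40,12],[45,0]]
[[12,6],[14,9],[16,0],[18,6],[19,9],[27,20],[45,0]]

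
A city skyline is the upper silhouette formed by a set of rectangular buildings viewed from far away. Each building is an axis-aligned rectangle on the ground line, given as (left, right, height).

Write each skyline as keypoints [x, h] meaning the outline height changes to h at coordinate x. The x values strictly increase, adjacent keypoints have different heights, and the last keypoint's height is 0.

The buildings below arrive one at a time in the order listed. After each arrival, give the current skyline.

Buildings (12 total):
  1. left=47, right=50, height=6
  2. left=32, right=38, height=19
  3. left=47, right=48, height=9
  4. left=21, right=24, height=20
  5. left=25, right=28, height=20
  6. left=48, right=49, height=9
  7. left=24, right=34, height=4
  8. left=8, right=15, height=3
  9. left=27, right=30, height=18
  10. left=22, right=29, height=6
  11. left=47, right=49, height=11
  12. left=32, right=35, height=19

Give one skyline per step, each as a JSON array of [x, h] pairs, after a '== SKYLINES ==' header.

== SKYLINES ==
[[47,6],[50,0]]
[[32,19],[38,0],[47,6],[50,0]]
[[32,19],[38,0],[47,9],[48,6],[50,0]]
[[21,20],[24,0],[32,19],[38,0],[47,9],[48,6],[50,0]]
[[21,20],[24,0],[25,20],[28,0],[32,19],[38,0],[47,9],[48,6],[50,0]]
[[21,20],[24,0],[25,20],[28,0],[32,19],[38,0],[47,9],[49,6],[50,0]]
[[21,20],[24,4],[25,20],[28,4],[32,19],[38,0],[47,9],[49,6],[50,0]]
[[8,3],[15,0],[21,20],[24,4],[25,20],[28,4],[32,19],[38,0],[47,9],[49,6],[50,0]]
[[8,3],[15,0],[21,20],[24,4],[25,20],[28,18],[30,4],[32,19],[38,0],[47,9],[49,6],[50,0]]
[[8,3],[15,0],[21,20],[24,6],[25,20],[28,18],[30,4],[32,19],[38,0],[47,9],[49,6],[50,0]]
[[8,3],[15,0],[21,20],[24,6],[25,20],[28,18],[30,4],[32,19],[38,0],[47,11],[49,6],[50,0]]
[[8,3],[15,0],[21,20],[24,6],[25,20],[28,18],[30,4],[32,19],[38,0],[47,11],[49,6],[50,0]]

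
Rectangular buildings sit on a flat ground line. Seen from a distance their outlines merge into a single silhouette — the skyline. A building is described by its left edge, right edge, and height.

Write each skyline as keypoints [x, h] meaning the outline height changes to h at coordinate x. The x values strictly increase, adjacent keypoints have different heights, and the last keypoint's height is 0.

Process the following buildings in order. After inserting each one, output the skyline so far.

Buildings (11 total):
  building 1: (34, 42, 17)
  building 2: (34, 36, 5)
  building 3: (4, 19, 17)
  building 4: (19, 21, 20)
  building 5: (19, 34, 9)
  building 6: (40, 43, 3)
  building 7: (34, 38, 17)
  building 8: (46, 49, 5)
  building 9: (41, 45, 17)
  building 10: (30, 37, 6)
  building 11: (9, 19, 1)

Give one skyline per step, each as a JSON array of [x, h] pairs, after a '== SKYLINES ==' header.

== SKYLINES ==
[[34,17],[42,0]]
[[34,17],[42,0]]
[[4,17],[19,0],[34,17],[42,0]]
[[4,17],[19,20],[21,0],[34,17],[42,0]]
[[4,17],[19,20],[21,9],[34,17],[42,0]]
[[4,17],[19,20],[21,9],[34,17],[42,3],[43,0]]
[[4,17],[19,20],[21,9],[34,17],[42,3],[43,0]]
[[4,17],[19,20],[21,9],[34,17],[42,3],[43,0],[46,5],[49,0]]
[[4,17],[19,20],[21,9],[34,17],[45,0],[46,5],[49,0]]
[[4,17],[19,20],[21,9],[34,17],[45,0],[46,5],[49,0]]
[[4,17],[19,20],[21,9],[34,17],[45,0],[46,5],[49,0]]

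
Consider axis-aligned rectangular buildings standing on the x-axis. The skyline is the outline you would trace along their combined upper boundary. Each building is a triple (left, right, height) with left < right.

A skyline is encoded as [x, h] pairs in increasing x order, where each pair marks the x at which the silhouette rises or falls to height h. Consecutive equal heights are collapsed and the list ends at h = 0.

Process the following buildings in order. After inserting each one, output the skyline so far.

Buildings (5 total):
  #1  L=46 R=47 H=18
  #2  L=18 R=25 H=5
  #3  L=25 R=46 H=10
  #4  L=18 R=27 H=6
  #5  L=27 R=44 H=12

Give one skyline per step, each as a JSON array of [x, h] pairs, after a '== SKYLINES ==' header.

== SKYLINES ==
[[46,18],[47,0]]
[[18,5],[25,0],[46,18],[47,0]]
[[18,5],[25,10],[46,18],[47,0]]
[[18,6],[25,10],[46,18],[47,0]]
[[18,6],[25,10],[27,12],[44,10],[46,18],[47,0]]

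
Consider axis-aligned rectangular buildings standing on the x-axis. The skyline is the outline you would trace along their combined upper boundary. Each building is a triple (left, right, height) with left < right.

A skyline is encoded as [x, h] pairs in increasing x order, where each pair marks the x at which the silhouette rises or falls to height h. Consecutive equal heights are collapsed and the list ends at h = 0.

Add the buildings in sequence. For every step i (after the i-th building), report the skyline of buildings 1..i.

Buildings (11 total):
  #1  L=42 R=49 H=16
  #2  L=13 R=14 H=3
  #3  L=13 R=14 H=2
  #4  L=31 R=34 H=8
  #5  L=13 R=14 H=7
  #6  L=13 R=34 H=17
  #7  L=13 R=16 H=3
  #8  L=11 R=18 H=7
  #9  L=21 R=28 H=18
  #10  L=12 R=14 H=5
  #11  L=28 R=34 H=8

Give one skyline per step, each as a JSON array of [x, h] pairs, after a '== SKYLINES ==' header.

== SKYLINES ==
[[42,16],[49,0]]
[[13,3],[14,0],[42,16],[49,0]]
[[13,3],[14,0],[42,16],[49,0]]
[[13,3],[14,0],[31,8],[34,0],[42,16],[49,0]]
[[13,7],[14,0],[31,8],[34,0],[42,16],[49,0]]
[[13,17],[34,0],[42,16],[49,0]]
[[13,17],[34,0],[42,16],[49,0]]
[[11,7],[13,17],[34,0],[42,16],[49,0]]
[[11,7],[13,17],[21,18],[28,17],[34,0],[42,16],[49,0]]
[[11,7],[13,17],[21,18],[28,17],[34,0],[42,16],[49,0]]
[[11,7],[13,17],[21,18],[28,17],[34,0],[42,16],[49,0]]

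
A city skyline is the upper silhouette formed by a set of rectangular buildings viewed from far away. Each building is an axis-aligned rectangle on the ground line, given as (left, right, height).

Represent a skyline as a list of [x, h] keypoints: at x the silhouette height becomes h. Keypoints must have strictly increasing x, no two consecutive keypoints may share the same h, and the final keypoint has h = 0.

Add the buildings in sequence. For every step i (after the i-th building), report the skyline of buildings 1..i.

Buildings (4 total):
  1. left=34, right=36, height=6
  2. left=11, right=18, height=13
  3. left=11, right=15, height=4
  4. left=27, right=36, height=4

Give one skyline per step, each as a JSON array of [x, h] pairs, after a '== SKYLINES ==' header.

== SKYLINES ==
[[34,6],[36,0]]
[[11,13],[18,0],[34,6],[36,0]]
[[11,13],[18,0],[34,6],[36,0]]
[[11,13],[18,0],[27,4],[34,6],[36,0]]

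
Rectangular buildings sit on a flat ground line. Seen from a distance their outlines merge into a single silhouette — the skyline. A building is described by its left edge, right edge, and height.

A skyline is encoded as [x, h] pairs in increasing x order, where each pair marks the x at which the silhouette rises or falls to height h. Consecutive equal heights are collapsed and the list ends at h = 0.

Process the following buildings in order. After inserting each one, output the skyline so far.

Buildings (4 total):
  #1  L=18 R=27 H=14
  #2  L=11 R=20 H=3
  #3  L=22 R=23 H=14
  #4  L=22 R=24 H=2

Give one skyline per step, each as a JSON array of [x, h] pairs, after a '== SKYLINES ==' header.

== SKYLINES ==
[[18,14],[27,0]]
[[11,3],[18,14],[27,0]]
[[11,3],[18,14],[27,0]]
[[11,3],[18,14],[27,0]]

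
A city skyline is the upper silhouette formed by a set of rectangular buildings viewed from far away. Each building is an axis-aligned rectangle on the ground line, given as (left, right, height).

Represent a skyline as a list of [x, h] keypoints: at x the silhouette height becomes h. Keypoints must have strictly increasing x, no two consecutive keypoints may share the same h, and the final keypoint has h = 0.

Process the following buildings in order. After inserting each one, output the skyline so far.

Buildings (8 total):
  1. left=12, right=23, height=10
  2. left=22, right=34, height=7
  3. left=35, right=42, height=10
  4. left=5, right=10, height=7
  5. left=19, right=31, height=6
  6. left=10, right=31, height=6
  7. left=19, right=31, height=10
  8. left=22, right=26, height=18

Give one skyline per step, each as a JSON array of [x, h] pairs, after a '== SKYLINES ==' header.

== SKYLINES ==
[[12,10],[23,0]]
[[12,10],[23,7],[34,0]]
[[12,10],[23,7],[34,0],[35,10],[42,0]]
[[5,7],[10,0],[12,10],[23,7],[34,0],[35,10],[42,0]]
[[5,7],[10,0],[12,10],[23,7],[34,0],[35,10],[42,0]]
[[5,7],[10,6],[12,10],[23,7],[34,0],[35,10],[42,0]]
[[5,7],[10,6],[12,10],[31,7],[34,0],[35,10],[42,0]]
[[5,7],[10,6],[12,10],[22,18],[26,10],[31,7],[34,0],[35,10],[42,0]]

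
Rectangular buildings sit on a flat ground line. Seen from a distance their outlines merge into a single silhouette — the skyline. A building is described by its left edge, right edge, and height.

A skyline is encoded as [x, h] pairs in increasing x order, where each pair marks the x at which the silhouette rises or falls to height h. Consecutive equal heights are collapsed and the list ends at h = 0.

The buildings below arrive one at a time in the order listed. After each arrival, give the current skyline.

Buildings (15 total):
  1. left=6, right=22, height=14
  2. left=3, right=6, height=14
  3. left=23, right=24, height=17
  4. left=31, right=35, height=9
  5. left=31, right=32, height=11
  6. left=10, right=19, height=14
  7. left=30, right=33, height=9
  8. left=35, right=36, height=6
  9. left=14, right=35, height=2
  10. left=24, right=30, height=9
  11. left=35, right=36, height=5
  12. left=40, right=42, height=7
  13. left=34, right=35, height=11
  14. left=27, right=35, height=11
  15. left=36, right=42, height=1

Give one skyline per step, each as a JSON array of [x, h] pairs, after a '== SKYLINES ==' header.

== SKYLINES ==
[[6,14],[22,0]]
[[3,14],[22,0]]
[[3,14],[22,0],[23,17],[24,0]]
[[3,14],[22,0],[23,17],[24,0],[31,9],[35,0]]
[[3,14],[22,0],[23,17],[24,0],[31,11],[32,9],[35,0]]
[[3,14],[22,0],[23,17],[24,0],[31,11],[32,9],[35,0]]
[[3,14],[22,0],[23,17],[24,0],[30,9],[31,11],[32,9],[35,0]]
[[3,14],[22,0],[23,17],[24,0],[30,9],[31,11],[32,9],[35,6],[36,0]]
[[3,14],[22,2],[23,17],[24,2],[30,9],[31,11],[32,9],[35,6],[36,0]]
[[3,14],[22,2],[23,17],[24,9],[31,11],[32,9],[35,6],[36,0]]
[[3,14],[22,2],[23,17],[24,9],[31,11],[32,9],[35,6],[36,0]]
[[3,14],[22,2],[23,17],[24,9],[31,11],[32,9],[35,6],[36,0],[40,7],[42,0]]
[[3,14],[22,2],[23,17],[24,9],[31,11],[32,9],[34,11],[35,6],[36,0],[40,7],[42,0]]
[[3,14],[22,2],[23,17],[24,9],[27,11],[35,6],[36,0],[40,7],[42,0]]
[[3,14],[22,2],[23,17],[24,9],[27,11],[35,6],[36,1],[40,7],[42,0]]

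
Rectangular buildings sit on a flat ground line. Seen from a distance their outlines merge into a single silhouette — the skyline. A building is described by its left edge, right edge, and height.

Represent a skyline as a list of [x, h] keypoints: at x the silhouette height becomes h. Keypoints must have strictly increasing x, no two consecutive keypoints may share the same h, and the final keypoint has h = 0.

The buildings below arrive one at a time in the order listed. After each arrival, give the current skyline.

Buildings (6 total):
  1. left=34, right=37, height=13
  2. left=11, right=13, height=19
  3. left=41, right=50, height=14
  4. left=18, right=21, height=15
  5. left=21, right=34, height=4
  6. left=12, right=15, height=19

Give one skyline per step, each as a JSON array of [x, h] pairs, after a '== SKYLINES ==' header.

== SKYLINES ==
[[34,13],[37,0]]
[[11,19],[13,0],[34,13],[37,0]]
[[11,19],[13,0],[34,13],[37,0],[41,14],[50,0]]
[[11,19],[13,0],[18,15],[21,0],[34,13],[37,0],[41,14],[50,0]]
[[11,19],[13,0],[18,15],[21,4],[34,13],[37,0],[41,14],[50,0]]
[[11,19],[15,0],[18,15],[21,4],[34,13],[37,0],[41,14],[50,0]]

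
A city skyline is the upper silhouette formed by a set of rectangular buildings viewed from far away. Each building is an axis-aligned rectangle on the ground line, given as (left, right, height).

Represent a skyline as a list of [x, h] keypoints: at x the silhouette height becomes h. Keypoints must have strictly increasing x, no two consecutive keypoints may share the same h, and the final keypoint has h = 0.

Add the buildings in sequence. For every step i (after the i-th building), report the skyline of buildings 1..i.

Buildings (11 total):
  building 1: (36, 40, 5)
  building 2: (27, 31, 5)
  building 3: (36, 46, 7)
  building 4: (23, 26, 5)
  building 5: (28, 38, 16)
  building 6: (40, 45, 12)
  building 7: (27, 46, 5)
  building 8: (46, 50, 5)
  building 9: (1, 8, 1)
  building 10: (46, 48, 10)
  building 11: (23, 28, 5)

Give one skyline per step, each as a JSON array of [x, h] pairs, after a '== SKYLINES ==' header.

== SKYLINES ==
[[36,5],[40,0]]
[[27,5],[31,0],[36,5],[40,0]]
[[27,5],[31,0],[36,7],[46,0]]
[[23,5],[26,0],[27,5],[31,0],[36,7],[46,0]]
[[23,5],[26,0],[27,5],[28,16],[38,7],[46,0]]
[[23,5],[26,0],[27,5],[28,16],[38,7],[40,12],[45,7],[46,0]]
[[23,5],[26,0],[27,5],[28,16],[38,7],[40,12],[45,7],[46,0]]
[[23,5],[26,0],[27,5],[28,16],[38,7],[40,12],[45,7],[46,5],[50,0]]
[[1,1],[8,0],[23,5],[26,0],[27,5],[28,16],[38,7],[40,12],[45,7],[46,5],[50,0]]
[[1,1],[8,0],[23,5],[26,0],[27,5],[28,16],[38,7],[40,12],[45,7],[46,10],[48,5],[50,0]]
[[1,1],[8,0],[23,5],[28,16],[38,7],[40,12],[45,7],[46,10],[48,5],[50,0]]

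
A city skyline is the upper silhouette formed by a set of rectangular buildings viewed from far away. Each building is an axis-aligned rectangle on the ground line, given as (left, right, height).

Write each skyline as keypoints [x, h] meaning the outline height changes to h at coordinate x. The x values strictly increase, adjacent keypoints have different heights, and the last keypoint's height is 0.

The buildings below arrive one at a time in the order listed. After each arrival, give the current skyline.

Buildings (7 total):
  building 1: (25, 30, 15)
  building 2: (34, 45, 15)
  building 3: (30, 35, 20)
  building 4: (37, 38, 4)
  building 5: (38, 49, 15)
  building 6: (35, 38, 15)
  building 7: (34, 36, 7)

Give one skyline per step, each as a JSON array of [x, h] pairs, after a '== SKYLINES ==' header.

== SKYLINES ==
[[25,15],[30,0]]
[[25,15],[30,0],[34,15],[45,0]]
[[25,15],[30,20],[35,15],[45,0]]
[[25,15],[30,20],[35,15],[45,0]]
[[25,15],[30,20],[35,15],[49,0]]
[[25,15],[30,20],[35,15],[49,0]]
[[25,15],[30,20],[35,15],[49,0]]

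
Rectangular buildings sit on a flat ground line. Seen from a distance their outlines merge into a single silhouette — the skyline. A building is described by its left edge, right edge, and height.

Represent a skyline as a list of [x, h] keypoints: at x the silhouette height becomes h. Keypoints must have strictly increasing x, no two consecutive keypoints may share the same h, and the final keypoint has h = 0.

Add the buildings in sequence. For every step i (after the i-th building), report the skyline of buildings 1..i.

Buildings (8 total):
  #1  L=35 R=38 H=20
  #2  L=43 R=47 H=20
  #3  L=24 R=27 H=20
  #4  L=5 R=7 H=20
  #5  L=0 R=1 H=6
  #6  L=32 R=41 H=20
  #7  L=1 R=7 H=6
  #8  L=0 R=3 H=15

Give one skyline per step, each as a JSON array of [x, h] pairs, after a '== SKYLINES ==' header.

== SKYLINES ==
[[35,20],[38,0]]
[[35,20],[38,0],[43,20],[47,0]]
[[24,20],[27,0],[35,20],[38,0],[43,20],[47,0]]
[[5,20],[7,0],[24,20],[27,0],[35,20],[38,0],[43,20],[47,0]]
[[0,6],[1,0],[5,20],[7,0],[24,20],[27,0],[35,20],[38,0],[43,20],[47,0]]
[[0,6],[1,0],[5,20],[7,0],[24,20],[27,0],[32,20],[41,0],[43,20],[47,0]]
[[0,6],[5,20],[7,0],[24,20],[27,0],[32,20],[41,0],[43,20],[47,0]]
[[0,15],[3,6],[5,20],[7,0],[24,20],[27,0],[32,20],[41,0],[43,20],[47,0]]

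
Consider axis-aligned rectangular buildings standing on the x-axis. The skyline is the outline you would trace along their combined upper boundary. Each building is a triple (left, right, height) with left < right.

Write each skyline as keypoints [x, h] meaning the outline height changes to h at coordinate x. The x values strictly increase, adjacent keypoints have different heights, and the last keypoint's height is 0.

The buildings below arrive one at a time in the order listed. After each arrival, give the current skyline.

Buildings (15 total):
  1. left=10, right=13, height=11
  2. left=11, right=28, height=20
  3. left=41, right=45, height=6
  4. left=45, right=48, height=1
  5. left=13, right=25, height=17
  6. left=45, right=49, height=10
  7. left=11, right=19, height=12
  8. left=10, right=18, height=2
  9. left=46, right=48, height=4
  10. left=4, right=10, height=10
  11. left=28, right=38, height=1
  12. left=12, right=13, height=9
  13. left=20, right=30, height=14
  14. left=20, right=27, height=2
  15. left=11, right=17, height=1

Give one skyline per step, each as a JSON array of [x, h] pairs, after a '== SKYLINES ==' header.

== SKYLINES ==
[[10,11],[13,0]]
[[10,11],[11,20],[28,0]]
[[10,11],[11,20],[28,0],[41,6],[45,0]]
[[10,11],[11,20],[28,0],[41,6],[45,1],[48,0]]
[[10,11],[11,20],[28,0],[41,6],[45,1],[48,0]]
[[10,11],[11,20],[28,0],[41,6],[45,10],[49,0]]
[[10,11],[11,20],[28,0],[41,6],[45,10],[49,0]]
[[10,11],[11,20],[28,0],[41,6],[45,10],[49,0]]
[[10,11],[11,20],[28,0],[41,6],[45,10],[49,0]]
[[4,10],[10,11],[11,20],[28,0],[41,6],[45,10],[49,0]]
[[4,10],[10,11],[11,20],[28,1],[38,0],[41,6],[45,10],[49,0]]
[[4,10],[10,11],[11,20],[28,1],[38,0],[41,6],[45,10],[49,0]]
[[4,10],[10,11],[11,20],[28,14],[30,1],[38,0],[41,6],[45,10],[49,0]]
[[4,10],[10,11],[11,20],[28,14],[30,1],[38,0],[41,6],[45,10],[49,0]]
[[4,10],[10,11],[11,20],[28,14],[30,1],[38,0],[41,6],[45,10],[49,0]]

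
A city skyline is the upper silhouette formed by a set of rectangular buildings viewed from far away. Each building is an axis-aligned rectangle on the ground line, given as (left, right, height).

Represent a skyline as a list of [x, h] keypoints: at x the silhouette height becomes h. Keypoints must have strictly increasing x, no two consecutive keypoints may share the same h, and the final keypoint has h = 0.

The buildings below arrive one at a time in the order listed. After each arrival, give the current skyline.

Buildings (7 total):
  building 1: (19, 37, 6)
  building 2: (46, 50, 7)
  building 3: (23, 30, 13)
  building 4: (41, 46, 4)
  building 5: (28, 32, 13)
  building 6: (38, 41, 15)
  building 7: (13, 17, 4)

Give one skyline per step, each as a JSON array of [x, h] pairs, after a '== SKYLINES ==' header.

== SKYLINES ==
[[19,6],[37,0]]
[[19,6],[37,0],[46,7],[50,0]]
[[19,6],[23,13],[30,6],[37,0],[46,7],[50,0]]
[[19,6],[23,13],[30,6],[37,0],[41,4],[46,7],[50,0]]
[[19,6],[23,13],[32,6],[37,0],[41,4],[46,7],[50,0]]
[[19,6],[23,13],[32,6],[37,0],[38,15],[41,4],[46,7],[50,0]]
[[13,4],[17,0],[19,6],[23,13],[32,6],[37,0],[38,15],[41,4],[46,7],[50,0]]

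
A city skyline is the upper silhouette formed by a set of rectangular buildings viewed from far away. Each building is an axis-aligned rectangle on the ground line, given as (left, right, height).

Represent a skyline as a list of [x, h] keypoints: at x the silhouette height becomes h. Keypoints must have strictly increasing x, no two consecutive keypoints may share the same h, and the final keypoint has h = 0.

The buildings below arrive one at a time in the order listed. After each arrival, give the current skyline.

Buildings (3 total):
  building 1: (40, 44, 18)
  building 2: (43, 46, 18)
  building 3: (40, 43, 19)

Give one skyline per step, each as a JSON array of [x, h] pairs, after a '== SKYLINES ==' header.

== SKYLINES ==
[[40,18],[44,0]]
[[40,18],[46,0]]
[[40,19],[43,18],[46,0]]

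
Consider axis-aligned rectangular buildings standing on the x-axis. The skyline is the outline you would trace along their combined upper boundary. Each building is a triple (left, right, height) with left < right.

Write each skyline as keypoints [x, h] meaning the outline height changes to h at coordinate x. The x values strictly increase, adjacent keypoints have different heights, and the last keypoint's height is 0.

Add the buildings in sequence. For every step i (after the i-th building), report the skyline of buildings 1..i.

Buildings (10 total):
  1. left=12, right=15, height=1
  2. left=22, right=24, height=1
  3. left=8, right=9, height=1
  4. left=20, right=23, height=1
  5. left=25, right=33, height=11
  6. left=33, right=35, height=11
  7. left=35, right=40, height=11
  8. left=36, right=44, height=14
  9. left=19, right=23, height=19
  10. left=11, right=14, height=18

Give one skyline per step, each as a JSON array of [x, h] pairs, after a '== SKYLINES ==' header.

== SKYLINES ==
[[12,1],[15,0]]
[[12,1],[15,0],[22,1],[24,0]]
[[8,1],[9,0],[12,1],[15,0],[22,1],[24,0]]
[[8,1],[9,0],[12,1],[15,0],[20,1],[24,0]]
[[8,1],[9,0],[12,1],[15,0],[20,1],[24,0],[25,11],[33,0]]
[[8,1],[9,0],[12,1],[15,0],[20,1],[24,0],[25,11],[35,0]]
[[8,1],[9,0],[12,1],[15,0],[20,1],[24,0],[25,11],[40,0]]
[[8,1],[9,0],[12,1],[15,0],[20,1],[24,0],[25,11],[36,14],[44,0]]
[[8,1],[9,0],[12,1],[15,0],[19,19],[23,1],[24,0],[25,11],[36,14],[44,0]]
[[8,1],[9,0],[11,18],[14,1],[15,0],[19,19],[23,1],[24,0],[25,11],[36,14],[44,0]]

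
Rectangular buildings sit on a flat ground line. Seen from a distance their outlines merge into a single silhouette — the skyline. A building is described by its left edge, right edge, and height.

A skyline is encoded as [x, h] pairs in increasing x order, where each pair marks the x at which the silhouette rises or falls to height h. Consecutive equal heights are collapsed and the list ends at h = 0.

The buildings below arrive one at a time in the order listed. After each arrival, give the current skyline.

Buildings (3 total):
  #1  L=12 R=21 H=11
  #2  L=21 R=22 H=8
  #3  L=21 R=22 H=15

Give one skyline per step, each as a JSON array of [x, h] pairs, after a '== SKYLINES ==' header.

== SKYLINES ==
[[12,11],[21,0]]
[[12,11],[21,8],[22,0]]
[[12,11],[21,15],[22,0]]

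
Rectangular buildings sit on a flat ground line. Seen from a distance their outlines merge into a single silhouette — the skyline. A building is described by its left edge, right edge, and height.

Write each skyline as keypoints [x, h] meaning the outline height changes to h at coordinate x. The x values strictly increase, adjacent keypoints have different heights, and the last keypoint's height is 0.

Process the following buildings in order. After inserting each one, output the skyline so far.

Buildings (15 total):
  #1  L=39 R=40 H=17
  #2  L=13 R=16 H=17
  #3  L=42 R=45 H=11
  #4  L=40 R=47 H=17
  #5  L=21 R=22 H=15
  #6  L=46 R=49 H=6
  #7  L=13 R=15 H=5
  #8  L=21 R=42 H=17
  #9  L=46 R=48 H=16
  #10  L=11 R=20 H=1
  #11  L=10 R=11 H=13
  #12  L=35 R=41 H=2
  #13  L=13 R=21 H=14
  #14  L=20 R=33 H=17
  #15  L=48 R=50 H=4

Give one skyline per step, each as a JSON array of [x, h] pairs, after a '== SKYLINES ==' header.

== SKYLINES ==
[[39,17],[40,0]]
[[13,17],[16,0],[39,17],[40,0]]
[[13,17],[16,0],[39,17],[40,0],[42,11],[45,0]]
[[13,17],[16,0],[39,17],[47,0]]
[[13,17],[16,0],[21,15],[22,0],[39,17],[47,0]]
[[13,17],[16,0],[21,15],[22,0],[39,17],[47,6],[49,0]]
[[13,17],[16,0],[21,15],[22,0],[39,17],[47,6],[49,0]]
[[13,17],[16,0],[21,17],[47,6],[49,0]]
[[13,17],[16,0],[21,17],[47,16],[48,6],[49,0]]
[[11,1],[13,17],[16,1],[20,0],[21,17],[47,16],[48,6],[49,0]]
[[10,13],[11,1],[13,17],[16,1],[20,0],[21,17],[47,16],[48,6],[49,0]]
[[10,13],[11,1],[13,17],[16,1],[20,0],[21,17],[47,16],[48,6],[49,0]]
[[10,13],[11,1],[13,17],[16,14],[21,17],[47,16],[48,6],[49,0]]
[[10,13],[11,1],[13,17],[16,14],[20,17],[47,16],[48,6],[49,0]]
[[10,13],[11,1],[13,17],[16,14],[20,17],[47,16],[48,6],[49,4],[50,0]]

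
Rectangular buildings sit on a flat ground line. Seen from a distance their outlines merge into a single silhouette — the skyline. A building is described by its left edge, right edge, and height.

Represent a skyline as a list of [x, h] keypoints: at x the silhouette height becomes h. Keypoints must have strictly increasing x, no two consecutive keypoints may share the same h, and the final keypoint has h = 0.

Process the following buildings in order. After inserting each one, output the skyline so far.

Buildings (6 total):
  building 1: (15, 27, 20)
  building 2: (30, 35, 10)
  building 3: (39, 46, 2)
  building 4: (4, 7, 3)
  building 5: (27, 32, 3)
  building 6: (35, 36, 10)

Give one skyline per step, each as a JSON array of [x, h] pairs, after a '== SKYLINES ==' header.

== SKYLINES ==
[[15,20],[27,0]]
[[15,20],[27,0],[30,10],[35,0]]
[[15,20],[27,0],[30,10],[35,0],[39,2],[46,0]]
[[4,3],[7,0],[15,20],[27,0],[30,10],[35,0],[39,2],[46,0]]
[[4,3],[7,0],[15,20],[27,3],[30,10],[35,0],[39,2],[46,0]]
[[4,3],[7,0],[15,20],[27,3],[30,10],[36,0],[39,2],[46,0]]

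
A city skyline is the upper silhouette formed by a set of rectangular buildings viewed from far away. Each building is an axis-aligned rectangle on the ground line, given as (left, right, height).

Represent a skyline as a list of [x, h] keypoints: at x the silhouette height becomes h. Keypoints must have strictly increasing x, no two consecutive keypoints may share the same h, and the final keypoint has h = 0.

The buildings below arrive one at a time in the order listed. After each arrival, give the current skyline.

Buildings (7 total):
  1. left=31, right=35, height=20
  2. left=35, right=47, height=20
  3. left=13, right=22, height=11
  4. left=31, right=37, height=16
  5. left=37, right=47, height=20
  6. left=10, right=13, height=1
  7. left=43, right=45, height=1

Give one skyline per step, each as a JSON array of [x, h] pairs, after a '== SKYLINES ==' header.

== SKYLINES ==
[[31,20],[35,0]]
[[31,20],[47,0]]
[[13,11],[22,0],[31,20],[47,0]]
[[13,11],[22,0],[31,20],[47,0]]
[[13,11],[22,0],[31,20],[47,0]]
[[10,1],[13,11],[22,0],[31,20],[47,0]]
[[10,1],[13,11],[22,0],[31,20],[47,0]]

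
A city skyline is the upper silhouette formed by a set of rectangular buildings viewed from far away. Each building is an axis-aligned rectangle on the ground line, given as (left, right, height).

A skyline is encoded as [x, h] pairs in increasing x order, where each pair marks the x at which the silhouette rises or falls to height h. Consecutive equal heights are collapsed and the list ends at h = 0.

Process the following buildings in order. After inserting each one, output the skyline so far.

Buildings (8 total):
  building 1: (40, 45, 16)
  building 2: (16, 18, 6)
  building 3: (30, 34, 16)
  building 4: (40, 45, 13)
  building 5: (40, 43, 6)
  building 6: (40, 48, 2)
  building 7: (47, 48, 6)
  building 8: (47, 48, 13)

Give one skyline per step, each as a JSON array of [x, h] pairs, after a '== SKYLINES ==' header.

== SKYLINES ==
[[40,16],[45,0]]
[[16,6],[18,0],[40,16],[45,0]]
[[16,6],[18,0],[30,16],[34,0],[40,16],[45,0]]
[[16,6],[18,0],[30,16],[34,0],[40,16],[45,0]]
[[16,6],[18,0],[30,16],[34,0],[40,16],[45,0]]
[[16,6],[18,0],[30,16],[34,0],[40,16],[45,2],[48,0]]
[[16,6],[18,0],[30,16],[34,0],[40,16],[45,2],[47,6],[48,0]]
[[16,6],[18,0],[30,16],[34,0],[40,16],[45,2],[47,13],[48,0]]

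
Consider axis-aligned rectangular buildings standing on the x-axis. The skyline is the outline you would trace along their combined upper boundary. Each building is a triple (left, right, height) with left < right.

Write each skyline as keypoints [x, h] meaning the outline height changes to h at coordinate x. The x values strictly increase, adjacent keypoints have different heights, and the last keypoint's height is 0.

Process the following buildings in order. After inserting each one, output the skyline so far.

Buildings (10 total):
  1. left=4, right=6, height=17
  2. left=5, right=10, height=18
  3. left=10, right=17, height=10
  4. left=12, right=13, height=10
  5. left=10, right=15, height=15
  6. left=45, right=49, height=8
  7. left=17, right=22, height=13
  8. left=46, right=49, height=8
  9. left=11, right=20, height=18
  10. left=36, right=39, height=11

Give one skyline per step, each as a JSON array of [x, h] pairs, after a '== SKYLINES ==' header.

== SKYLINES ==
[[4,17],[6,0]]
[[4,17],[5,18],[10,0]]
[[4,17],[5,18],[10,10],[17,0]]
[[4,17],[5,18],[10,10],[17,0]]
[[4,17],[5,18],[10,15],[15,10],[17,0]]
[[4,17],[5,18],[10,15],[15,10],[17,0],[45,8],[49,0]]
[[4,17],[5,18],[10,15],[15,10],[17,13],[22,0],[45,8],[49,0]]
[[4,17],[5,18],[10,15],[15,10],[17,13],[22,0],[45,8],[49,0]]
[[4,17],[5,18],[10,15],[11,18],[20,13],[22,0],[45,8],[49,0]]
[[4,17],[5,18],[10,15],[11,18],[20,13],[22,0],[36,11],[39,0],[45,8],[49,0]]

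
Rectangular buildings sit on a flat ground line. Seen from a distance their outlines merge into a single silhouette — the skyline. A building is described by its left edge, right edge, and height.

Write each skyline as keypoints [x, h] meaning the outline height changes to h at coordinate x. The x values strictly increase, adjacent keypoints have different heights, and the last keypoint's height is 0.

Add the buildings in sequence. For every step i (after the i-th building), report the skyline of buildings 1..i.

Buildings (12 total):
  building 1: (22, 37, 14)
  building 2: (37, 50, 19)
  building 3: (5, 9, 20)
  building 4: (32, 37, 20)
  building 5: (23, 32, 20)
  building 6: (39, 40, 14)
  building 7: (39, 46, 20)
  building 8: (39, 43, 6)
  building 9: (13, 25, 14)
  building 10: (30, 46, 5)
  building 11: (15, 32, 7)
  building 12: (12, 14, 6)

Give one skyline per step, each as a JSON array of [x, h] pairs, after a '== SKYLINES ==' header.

== SKYLINES ==
[[22,14],[37,0]]
[[22,14],[37,19],[50,0]]
[[5,20],[9,0],[22,14],[37,19],[50,0]]
[[5,20],[9,0],[22,14],[32,20],[37,19],[50,0]]
[[5,20],[9,0],[22,14],[23,20],[37,19],[50,0]]
[[5,20],[9,0],[22,14],[23,20],[37,19],[50,0]]
[[5,20],[9,0],[22,14],[23,20],[37,19],[39,20],[46,19],[50,0]]
[[5,20],[9,0],[22,14],[23,20],[37,19],[39,20],[46,19],[50,0]]
[[5,20],[9,0],[13,14],[23,20],[37,19],[39,20],[46,19],[50,0]]
[[5,20],[9,0],[13,14],[23,20],[37,19],[39,20],[46,19],[50,0]]
[[5,20],[9,0],[13,14],[23,20],[37,19],[39,20],[46,19],[50,0]]
[[5,20],[9,0],[12,6],[13,14],[23,20],[37,19],[39,20],[46,19],[50,0]]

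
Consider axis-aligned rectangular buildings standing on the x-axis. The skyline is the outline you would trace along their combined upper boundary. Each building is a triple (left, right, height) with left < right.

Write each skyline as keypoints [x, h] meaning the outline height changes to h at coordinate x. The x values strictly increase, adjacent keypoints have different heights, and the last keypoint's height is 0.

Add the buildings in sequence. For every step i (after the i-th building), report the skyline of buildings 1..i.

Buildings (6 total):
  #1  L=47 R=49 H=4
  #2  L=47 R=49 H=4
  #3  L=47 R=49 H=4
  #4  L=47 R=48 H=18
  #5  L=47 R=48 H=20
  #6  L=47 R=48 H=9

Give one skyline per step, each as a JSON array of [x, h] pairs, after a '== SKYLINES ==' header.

== SKYLINES ==
[[47,4],[49,0]]
[[47,4],[49,0]]
[[47,4],[49,0]]
[[47,18],[48,4],[49,0]]
[[47,20],[48,4],[49,0]]
[[47,20],[48,4],[49,0]]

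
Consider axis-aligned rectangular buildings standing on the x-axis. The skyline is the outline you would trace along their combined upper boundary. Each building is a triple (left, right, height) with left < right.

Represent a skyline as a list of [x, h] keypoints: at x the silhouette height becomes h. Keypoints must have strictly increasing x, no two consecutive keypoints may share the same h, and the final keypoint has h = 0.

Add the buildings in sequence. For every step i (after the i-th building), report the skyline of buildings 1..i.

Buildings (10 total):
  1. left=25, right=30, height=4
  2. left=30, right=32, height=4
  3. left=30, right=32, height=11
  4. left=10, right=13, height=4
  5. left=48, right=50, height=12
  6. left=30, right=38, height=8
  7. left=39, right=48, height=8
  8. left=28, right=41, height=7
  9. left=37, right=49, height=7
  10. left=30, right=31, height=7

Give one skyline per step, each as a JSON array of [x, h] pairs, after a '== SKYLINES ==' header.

== SKYLINES ==
[[25,4],[30,0]]
[[25,4],[32,0]]
[[25,4],[30,11],[32,0]]
[[10,4],[13,0],[25,4],[30,11],[32,0]]
[[10,4],[13,0],[25,4],[30,11],[32,0],[48,12],[50,0]]
[[10,4],[13,0],[25,4],[30,11],[32,8],[38,0],[48,12],[50,0]]
[[10,4],[13,0],[25,4],[30,11],[32,8],[38,0],[39,8],[48,12],[50,0]]
[[10,4],[13,0],[25,4],[28,7],[30,11],[32,8],[38,7],[39,8],[48,12],[50,0]]
[[10,4],[13,0],[25,4],[28,7],[30,11],[32,8],[38,7],[39,8],[48,12],[50,0]]
[[10,4],[13,0],[25,4],[28,7],[30,11],[32,8],[38,7],[39,8],[48,12],[50,0]]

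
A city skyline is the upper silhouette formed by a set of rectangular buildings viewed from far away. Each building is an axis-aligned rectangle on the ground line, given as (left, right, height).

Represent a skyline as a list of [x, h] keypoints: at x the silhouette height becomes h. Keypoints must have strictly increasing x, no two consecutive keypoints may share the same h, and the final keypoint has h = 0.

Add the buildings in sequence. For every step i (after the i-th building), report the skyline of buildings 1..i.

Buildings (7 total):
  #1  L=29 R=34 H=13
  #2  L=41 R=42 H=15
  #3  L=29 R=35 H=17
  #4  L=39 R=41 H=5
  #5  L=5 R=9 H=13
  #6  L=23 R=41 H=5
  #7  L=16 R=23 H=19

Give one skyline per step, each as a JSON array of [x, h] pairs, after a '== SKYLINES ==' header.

== SKYLINES ==
[[29,13],[34,0]]
[[29,13],[34,0],[41,15],[42,0]]
[[29,17],[35,0],[41,15],[42,0]]
[[29,17],[35,0],[39,5],[41,15],[42,0]]
[[5,13],[9,0],[29,17],[35,0],[39,5],[41,15],[42,0]]
[[5,13],[9,0],[23,5],[29,17],[35,5],[41,15],[42,0]]
[[5,13],[9,0],[16,19],[23,5],[29,17],[35,5],[41,15],[42,0]]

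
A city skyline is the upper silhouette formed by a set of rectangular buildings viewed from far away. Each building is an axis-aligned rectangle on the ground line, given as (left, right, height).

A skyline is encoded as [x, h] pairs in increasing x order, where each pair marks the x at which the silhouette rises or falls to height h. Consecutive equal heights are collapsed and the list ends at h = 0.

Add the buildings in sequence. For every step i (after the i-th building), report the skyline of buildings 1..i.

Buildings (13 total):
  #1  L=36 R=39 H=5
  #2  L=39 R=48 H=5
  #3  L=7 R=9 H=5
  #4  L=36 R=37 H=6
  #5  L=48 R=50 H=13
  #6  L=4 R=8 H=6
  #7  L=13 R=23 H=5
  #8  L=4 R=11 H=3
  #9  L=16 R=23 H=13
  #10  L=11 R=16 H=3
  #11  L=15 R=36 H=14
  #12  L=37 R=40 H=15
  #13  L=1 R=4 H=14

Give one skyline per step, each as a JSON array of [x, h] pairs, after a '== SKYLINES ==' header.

== SKYLINES ==
[[36,5],[39,0]]
[[36,5],[48,0]]
[[7,5],[9,0],[36,5],[48,0]]
[[7,5],[9,0],[36,6],[37,5],[48,0]]
[[7,5],[9,0],[36,6],[37,5],[48,13],[50,0]]
[[4,6],[8,5],[9,0],[36,6],[37,5],[48,13],[50,0]]
[[4,6],[8,5],[9,0],[13,5],[23,0],[36,6],[37,5],[48,13],[50,0]]
[[4,6],[8,5],[9,3],[11,0],[13,5],[23,0],[36,6],[37,5],[48,13],[50,0]]
[[4,6],[8,5],[9,3],[11,0],[13,5],[16,13],[23,0],[36,6],[37,5],[48,13],[50,0]]
[[4,6],[8,5],[9,3],[13,5],[16,13],[23,0],[36,6],[37,5],[48,13],[50,0]]
[[4,6],[8,5],[9,3],[13,5],[15,14],[36,6],[37,5],[48,13],[50,0]]
[[4,6],[8,5],[9,3],[13,5],[15,14],[36,6],[37,15],[40,5],[48,13],[50,0]]
[[1,14],[4,6],[8,5],[9,3],[13,5],[15,14],[36,6],[37,15],[40,5],[48,13],[50,0]]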